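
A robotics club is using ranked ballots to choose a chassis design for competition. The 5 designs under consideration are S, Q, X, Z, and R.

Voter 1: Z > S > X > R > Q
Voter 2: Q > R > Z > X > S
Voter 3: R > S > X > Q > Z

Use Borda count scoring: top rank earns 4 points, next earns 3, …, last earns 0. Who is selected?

R

Borda scores:
  S: 3 + 0 + 3 = 6
  Q: 0 + 4 + 1 = 5
  X: 2 + 1 + 2 = 5
  Z: 4 + 2 + 0 = 6
  R: 1 + 3 + 4 = 8
R has the highest total.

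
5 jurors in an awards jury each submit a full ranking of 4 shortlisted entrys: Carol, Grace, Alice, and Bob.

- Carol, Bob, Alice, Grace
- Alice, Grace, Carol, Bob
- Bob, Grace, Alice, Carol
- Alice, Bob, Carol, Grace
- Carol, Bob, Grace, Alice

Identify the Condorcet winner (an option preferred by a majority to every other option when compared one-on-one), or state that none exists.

None — there is no Condorcet winner

Head-to-head results (5 voters total):
Carol vs Grace: Carol wins 3–2.
Carol vs Alice: Alice wins 3–2.
Carol vs Bob: Carol wins 3–2.
Grace vs Alice: Alice wins 3–2.
Grace vs Bob: Bob wins 4–1.
Alice vs Bob: Bob wins 3–2.
No candidate beats all others: Carol beats Bob beats Alice beats Carol, a majority cycle.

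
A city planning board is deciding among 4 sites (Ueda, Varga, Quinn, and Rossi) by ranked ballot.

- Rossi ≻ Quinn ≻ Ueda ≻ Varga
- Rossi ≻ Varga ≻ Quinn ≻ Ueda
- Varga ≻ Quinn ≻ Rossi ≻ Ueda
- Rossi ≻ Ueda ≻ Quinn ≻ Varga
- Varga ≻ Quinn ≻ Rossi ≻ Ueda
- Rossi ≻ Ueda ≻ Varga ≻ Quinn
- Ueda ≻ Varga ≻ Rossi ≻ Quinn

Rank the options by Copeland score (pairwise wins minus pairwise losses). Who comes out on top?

Rossi

Pairwise results:
  Ueda vs Varga: Ueda wins 4–3.
  Ueda vs Quinn: Quinn wins 4–3.
  Ueda vs Rossi: Rossi wins 6–1.
  Varga vs Quinn: Varga wins 5–2.
  Varga vs Rossi: Rossi wins 4–3.
  Quinn vs Rossi: Rossi wins 5–2.
Copeland scores (wins − losses):
  Ueda: 1 − 2 = -1
  Varga: 1 − 2 = -1
  Quinn: 1 − 2 = -1
  Rossi: 3 − 0 = 3
Rossi has the best Copeland score.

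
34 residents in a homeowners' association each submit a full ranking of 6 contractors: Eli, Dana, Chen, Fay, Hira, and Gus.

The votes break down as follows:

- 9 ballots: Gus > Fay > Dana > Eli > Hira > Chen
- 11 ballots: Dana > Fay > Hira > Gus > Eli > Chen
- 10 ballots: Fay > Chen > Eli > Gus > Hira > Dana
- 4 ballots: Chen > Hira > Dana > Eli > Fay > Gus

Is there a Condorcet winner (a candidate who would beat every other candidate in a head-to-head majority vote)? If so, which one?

Head-to-head results (34 voters total):
Eli vs Dana: Dana wins 24–10.
Eli vs Chen: Eli wins 20–14.
Eli vs Fay: Fay wins 30–4.
Eli vs Hira: Eli wins 19–15.
Eli vs Gus: Gus wins 20–14.
Dana vs Chen: Dana wins 20–14.
Dana vs Fay: Fay wins 19–15.
Dana vs Hira: Dana wins 20–14.
Dana vs Gus: Gus wins 19–15.
Chen vs Fay: Fay wins 30–4.
Chen vs Hira: Hira wins 20–14.
Chen vs Gus: Gus wins 20–14.
Fay vs Hira: Fay wins 30–4.
Fay vs Gus: Fay wins 25–9.
Hira vs Gus: Gus wins 19–15.
Fay beats each rival — Eli (30–4), Dana (19–15), Chen (30–4), Hira (30–4), Gus (25–9) — so Fay is the Condorcet winner.

Fay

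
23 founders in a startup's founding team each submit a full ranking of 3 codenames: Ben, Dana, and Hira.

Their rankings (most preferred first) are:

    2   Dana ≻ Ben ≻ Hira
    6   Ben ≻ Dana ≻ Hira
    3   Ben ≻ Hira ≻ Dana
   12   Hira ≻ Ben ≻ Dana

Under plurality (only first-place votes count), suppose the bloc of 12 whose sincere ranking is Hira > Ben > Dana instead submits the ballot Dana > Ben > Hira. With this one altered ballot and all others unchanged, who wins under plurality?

First-place totals with the altered ballot: Ben 9, Dana 14, Hira 0.
The switch changes the winner from Hira to Dana.

Dana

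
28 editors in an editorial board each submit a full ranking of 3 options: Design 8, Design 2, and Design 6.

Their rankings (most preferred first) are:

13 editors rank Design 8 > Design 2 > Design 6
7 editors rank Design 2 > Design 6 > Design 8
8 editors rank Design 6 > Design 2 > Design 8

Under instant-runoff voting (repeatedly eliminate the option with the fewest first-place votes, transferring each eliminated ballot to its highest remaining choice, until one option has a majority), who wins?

Round 1: Design 8 13, Design 6 8, Design 2 7. Design 2 has the fewest and is eliminated.
Round 2: Design 6 15, Design 8 13. Design 6 has a majority.

Design 6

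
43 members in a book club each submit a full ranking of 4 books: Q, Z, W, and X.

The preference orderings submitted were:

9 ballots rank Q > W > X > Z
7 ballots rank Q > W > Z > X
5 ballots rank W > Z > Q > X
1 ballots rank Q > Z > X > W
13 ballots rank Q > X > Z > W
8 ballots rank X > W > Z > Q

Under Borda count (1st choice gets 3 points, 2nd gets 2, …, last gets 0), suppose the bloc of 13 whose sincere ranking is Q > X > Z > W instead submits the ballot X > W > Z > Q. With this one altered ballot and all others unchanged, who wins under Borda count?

Borda totals with the altered ballot: Q 56, Z 40, W 89, X 73.
The switch changes the winner from Q to W.

W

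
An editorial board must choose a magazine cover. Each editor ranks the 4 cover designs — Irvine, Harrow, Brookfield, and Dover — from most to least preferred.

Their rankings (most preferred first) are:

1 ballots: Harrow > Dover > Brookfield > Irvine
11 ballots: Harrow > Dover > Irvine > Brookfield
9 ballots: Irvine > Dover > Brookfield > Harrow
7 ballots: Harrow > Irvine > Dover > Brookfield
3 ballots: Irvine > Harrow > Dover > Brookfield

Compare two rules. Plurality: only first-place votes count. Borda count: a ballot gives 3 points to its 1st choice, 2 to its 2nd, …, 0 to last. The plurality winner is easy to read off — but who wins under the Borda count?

Plurality first-place counts: Irvine 12, Harrow 19, Brookfield 0, Dover 0 → Harrow.
Borda totals: Irvine 61, Harrow 63, Brookfield 10, Dover 52 → Harrow.

Harrow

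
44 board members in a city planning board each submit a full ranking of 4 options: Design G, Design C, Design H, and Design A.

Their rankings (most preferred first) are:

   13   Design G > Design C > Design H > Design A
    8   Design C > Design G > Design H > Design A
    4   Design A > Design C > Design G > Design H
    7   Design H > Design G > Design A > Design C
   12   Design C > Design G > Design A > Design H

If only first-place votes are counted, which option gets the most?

First-place vote totals:
  Design G: 13
  Design C: 20
  Design H: 7
  Design A: 4
Design C has the most first-place votes.

Design C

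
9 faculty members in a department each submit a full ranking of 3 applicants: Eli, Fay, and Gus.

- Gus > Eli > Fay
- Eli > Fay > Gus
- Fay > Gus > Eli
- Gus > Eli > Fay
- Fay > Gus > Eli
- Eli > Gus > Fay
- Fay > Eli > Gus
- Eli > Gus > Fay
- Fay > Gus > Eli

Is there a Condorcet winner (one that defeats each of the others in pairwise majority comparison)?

No

Head-to-head results (9 voters total):
Eli vs Fay: Eli wins 5–4.
Eli vs Gus: Gus wins 5–4.
Fay vs Gus: Fay wins 5–4.
No candidate beats all others: Eli beats Fay beats Gus beats Eli, a majority cycle.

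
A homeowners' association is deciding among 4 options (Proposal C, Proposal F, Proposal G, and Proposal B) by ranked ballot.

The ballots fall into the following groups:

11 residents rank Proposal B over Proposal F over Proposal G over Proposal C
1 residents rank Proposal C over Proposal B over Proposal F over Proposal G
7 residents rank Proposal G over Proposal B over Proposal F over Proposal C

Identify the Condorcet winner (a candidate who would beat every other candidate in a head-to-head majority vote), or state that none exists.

Proposal B

Head-to-head results (19 voters total):
Proposal C vs Proposal F: Proposal F wins 18–1.
Proposal C vs Proposal G: Proposal G wins 18–1.
Proposal C vs Proposal B: Proposal B wins 18–1.
Proposal F vs Proposal G: Proposal F wins 12–7.
Proposal F vs Proposal B: Proposal B wins 19–0.
Proposal G vs Proposal B: Proposal B wins 12–7.
Proposal B beats each rival — Proposal C (18–1), Proposal F (19–0), Proposal G (12–7) — so Proposal B is the Condorcet winner.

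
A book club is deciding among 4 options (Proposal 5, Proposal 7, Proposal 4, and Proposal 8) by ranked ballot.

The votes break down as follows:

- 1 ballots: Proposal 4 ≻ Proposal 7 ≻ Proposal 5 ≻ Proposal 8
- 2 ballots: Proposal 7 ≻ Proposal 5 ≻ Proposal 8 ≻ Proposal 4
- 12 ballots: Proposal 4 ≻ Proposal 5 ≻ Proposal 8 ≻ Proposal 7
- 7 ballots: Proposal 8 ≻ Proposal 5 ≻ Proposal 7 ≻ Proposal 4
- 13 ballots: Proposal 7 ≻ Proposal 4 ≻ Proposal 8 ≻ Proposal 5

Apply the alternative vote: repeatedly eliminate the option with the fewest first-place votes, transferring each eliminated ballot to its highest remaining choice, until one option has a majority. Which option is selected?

Round 1: Proposal 7 15, Proposal 4 13, Proposal 8 7, Proposal 5 0. Proposal 5 has the fewest and is eliminated.
Round 2: Proposal 7 15, Proposal 4 13, Proposal 8 7. Proposal 8 has the fewest and is eliminated.
Round 3: Proposal 7 22, Proposal 4 13. Proposal 7 has a majority.

Proposal 7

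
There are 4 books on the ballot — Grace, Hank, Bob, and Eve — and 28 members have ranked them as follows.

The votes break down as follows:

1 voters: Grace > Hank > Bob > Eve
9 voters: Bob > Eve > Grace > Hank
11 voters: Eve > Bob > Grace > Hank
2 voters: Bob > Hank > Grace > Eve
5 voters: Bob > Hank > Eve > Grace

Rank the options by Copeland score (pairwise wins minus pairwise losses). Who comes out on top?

Bob

Pairwise results:
  Grace vs Hank: Grace wins 21–7.
  Grace vs Bob: Bob wins 27–1.
  Grace vs Eve: Eve wins 25–3.
  Hank vs Bob: Bob wins 27–1.
  Hank vs Eve: Eve wins 20–8.
  Bob vs Eve: Bob wins 17–11.
Copeland scores (wins − losses):
  Grace: 1 − 2 = -1
  Hank: 0 − 3 = -3
  Bob: 3 − 0 = 3
  Eve: 2 − 1 = 1
Bob has the best Copeland score.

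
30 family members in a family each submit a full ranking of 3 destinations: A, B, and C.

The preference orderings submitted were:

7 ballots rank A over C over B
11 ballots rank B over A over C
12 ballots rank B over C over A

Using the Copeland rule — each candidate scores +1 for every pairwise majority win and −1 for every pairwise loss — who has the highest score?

Pairwise results:
  A vs B: B wins 23–7.
  A vs C: A wins 18–12.
  B vs C: B wins 23–7.
Copeland scores (wins − losses):
  A: 1 − 1 = 0
  B: 2 − 0 = 2
  C: 0 − 2 = -2
B has the best Copeland score.

B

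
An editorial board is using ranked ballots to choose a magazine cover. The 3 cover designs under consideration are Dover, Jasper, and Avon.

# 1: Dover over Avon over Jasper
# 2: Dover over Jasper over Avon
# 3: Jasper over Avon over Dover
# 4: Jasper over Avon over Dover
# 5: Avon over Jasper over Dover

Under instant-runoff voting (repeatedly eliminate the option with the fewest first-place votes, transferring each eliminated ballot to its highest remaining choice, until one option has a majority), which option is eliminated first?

Avon

Round 1: Dover 2, Jasper 2, Avon 1. Avon has the fewest and is eliminated.
Round 2: Jasper 3, Dover 2. Jasper has a majority.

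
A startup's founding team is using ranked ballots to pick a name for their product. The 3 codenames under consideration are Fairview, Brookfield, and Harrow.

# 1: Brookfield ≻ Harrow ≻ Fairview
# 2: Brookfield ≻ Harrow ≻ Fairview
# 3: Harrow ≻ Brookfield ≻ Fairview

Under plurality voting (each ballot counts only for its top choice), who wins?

Brookfield

First-place vote totals:
  Fairview: 0
  Brookfield: 2
  Harrow: 1
Brookfield has the most first-place votes.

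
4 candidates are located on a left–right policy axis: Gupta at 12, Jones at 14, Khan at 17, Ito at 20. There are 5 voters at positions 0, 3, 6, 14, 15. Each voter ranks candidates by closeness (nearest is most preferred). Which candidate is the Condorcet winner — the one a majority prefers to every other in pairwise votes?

With single-peaked preferences on a line, the Condorcet winner is the candidate closest to the median voter.
The median voter (position 6) is closest to Gupta at 12.
Check: Gupta vs Khan — voters closer to Gupta: 4 of 5.

Gupta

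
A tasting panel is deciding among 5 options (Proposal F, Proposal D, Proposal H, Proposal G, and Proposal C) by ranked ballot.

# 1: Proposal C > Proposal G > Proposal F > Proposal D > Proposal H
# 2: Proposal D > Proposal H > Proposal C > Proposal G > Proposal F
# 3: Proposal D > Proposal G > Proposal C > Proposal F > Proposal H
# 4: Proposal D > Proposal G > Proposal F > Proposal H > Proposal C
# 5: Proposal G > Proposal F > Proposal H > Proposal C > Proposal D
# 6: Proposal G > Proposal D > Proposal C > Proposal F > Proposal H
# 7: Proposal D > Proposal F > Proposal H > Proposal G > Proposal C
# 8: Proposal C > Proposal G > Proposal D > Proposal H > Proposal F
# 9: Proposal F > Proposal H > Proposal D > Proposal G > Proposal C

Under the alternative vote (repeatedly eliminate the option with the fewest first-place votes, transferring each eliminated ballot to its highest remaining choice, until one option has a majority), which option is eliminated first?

Round 1: Proposal D 4, Proposal G 2, Proposal C 2, Proposal F 1, Proposal H 0. Proposal H has the fewest and is eliminated.
Round 2: Proposal D 4, Proposal G 2, Proposal C 2, Proposal F 1. Proposal F has the fewest and is eliminated.
Round 3: Proposal D 5, Proposal G 2, Proposal C 2. Proposal D has a majority.

Proposal H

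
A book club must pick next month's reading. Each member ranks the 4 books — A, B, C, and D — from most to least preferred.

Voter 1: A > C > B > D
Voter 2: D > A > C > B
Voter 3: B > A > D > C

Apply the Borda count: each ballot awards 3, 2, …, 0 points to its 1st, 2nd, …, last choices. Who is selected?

Borda scores:
  A: 3 + 2 + 2 = 7
  B: 1 + 0 + 3 = 4
  C: 2 + 1 + 0 = 3
  D: 0 + 3 + 1 = 4
A has the highest total.

A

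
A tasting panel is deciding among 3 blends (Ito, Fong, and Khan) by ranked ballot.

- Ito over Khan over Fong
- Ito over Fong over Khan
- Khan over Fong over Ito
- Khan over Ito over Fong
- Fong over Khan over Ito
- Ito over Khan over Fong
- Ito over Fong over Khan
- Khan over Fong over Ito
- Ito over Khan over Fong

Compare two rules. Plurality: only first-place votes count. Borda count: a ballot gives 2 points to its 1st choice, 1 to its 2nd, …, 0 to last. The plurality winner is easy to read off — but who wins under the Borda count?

Ito

Plurality first-place counts: Ito 5, Fong 1, Khan 3 → Ito.
Borda totals: Ito 11, Fong 6, Khan 10 → Ito.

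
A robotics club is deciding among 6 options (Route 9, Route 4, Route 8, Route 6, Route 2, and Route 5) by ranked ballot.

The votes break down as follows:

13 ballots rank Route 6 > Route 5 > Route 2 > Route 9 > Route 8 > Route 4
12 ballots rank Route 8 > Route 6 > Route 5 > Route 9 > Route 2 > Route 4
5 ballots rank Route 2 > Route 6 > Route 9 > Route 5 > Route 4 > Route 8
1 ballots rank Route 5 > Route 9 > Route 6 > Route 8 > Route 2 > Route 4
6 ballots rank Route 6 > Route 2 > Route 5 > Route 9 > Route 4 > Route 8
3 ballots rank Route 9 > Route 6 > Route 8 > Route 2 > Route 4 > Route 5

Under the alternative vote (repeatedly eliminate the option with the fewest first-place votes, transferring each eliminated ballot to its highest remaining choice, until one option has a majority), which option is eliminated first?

Round 1: Route 6 19, Route 8 12, Route 2 5, Route 9 3, Route 5 1, Route 4 0. Route 4 has the fewest and is eliminated.
Round 2: Route 6 19, Route 8 12, Route 2 5, Route 9 3, Route 5 1. Route 5 has the fewest and is eliminated.
Round 3: Route 6 19, Route 8 12, Route 2 5, Route 9 4. Route 9 has the fewest and is eliminated.
Round 4: Route 6 23, Route 8 12, Route 2 5. Route 6 has a majority.

Route 4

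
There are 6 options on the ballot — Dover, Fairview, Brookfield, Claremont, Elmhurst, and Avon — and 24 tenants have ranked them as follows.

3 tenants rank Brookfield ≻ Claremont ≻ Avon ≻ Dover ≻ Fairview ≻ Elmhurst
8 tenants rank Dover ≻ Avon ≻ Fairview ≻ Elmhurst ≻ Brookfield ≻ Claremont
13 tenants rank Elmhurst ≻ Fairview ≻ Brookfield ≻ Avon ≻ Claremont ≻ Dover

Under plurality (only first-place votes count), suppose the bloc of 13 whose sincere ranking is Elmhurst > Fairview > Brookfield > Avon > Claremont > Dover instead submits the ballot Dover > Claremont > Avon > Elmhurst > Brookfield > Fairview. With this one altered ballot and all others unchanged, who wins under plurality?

First-place totals with the altered ballot: Dover 21, Fairview 0, Brookfield 3, Claremont 0, Elmhurst 0, Avon 0.
The switch changes the winner from Elmhurst to Dover.

Dover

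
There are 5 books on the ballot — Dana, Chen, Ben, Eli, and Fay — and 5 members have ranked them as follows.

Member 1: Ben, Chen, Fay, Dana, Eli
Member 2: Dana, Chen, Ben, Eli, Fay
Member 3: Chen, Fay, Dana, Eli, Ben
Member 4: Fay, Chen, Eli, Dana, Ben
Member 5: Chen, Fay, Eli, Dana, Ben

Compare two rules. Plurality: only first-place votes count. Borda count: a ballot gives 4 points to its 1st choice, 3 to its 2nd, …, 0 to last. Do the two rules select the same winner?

Yes

Plurality first-place counts: Dana 1, Chen 2, Ben 1, Eli 0, Fay 1 → Chen.
Borda totals: Dana 9, Chen 17, Ben 6, Eli 6, Fay 12 → Chen.
The two rules agree on Chen.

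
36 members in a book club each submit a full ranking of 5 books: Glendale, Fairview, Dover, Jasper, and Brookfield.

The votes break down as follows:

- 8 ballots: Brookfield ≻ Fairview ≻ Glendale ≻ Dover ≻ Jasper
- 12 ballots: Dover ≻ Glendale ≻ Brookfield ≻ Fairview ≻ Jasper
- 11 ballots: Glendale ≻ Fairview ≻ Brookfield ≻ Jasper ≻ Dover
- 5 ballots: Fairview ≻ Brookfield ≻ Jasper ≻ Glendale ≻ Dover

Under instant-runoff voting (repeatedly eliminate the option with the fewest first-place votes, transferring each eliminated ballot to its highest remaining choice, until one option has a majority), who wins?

Brookfield

Round 1: Dover 12, Glendale 11, Brookfield 8, Fairview 5, Jasper 0. Jasper has the fewest and is eliminated.
Round 2: Dover 12, Glendale 11, Brookfield 8, Fairview 5. Fairview has the fewest and is eliminated.
Round 3: Brookfield 13, Dover 12, Glendale 11. Glendale has the fewest and is eliminated.
Round 4: Brookfield 24, Dover 12. Brookfield has a majority.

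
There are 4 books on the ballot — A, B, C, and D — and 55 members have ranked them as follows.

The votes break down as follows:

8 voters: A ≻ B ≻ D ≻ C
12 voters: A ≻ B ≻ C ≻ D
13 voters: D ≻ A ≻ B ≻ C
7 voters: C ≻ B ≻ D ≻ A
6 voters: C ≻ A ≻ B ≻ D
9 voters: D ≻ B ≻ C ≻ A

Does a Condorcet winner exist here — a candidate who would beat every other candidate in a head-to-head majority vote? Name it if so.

Head-to-head results (55 voters total):
A vs B: A wins 39–16.
A vs C: A wins 33–22.
A vs D: D wins 29–26.
B vs C: B wins 42–13.
B vs D: B wins 33–22.
C vs D: D wins 30–25.
No candidate beats all others: A beats B beats D beats A, a majority cycle.

There is no Condorcet winner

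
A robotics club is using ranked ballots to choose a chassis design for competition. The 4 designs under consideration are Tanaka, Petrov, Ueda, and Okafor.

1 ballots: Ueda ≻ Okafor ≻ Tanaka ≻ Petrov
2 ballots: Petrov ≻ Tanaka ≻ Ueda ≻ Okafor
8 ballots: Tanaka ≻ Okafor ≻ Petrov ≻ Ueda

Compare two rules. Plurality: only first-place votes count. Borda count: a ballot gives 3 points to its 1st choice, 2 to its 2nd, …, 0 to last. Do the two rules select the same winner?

Yes

Plurality first-place counts: Tanaka 8, Petrov 2, Ueda 1, Okafor 0 → Tanaka.
Borda totals: Tanaka 29, Petrov 14, Ueda 5, Okafor 18 → Tanaka.
The two rules agree on Tanaka.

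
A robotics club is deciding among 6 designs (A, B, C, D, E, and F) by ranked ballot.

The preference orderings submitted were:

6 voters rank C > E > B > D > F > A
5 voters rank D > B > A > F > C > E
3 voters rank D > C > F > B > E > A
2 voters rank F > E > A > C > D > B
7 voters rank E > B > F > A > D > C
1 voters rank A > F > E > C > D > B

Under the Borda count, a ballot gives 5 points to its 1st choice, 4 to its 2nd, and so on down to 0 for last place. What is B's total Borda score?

72

Borda scores:
  A: 6·0 + 5·3 + 3·0 + 2·3 + 7·2 + 5 = 40
  B: 6·3 + 5·4 + 3·2 + 2·0 + 7·4 + 0 = 72
  C: 6·5 + 5·1 + 3·4 + 2·2 + 7·0 + 2 = 53
  D: 6·2 + 5·5 + 3·5 + 2·1 + 7·1 + 1 = 62
  E: 6·4 + 5·0 + 3·1 + 2·4 + 7·5 + 3 = 73
  F: 6·1 + 5·2 + 3·3 + 2·5 + 7·3 + 4 = 60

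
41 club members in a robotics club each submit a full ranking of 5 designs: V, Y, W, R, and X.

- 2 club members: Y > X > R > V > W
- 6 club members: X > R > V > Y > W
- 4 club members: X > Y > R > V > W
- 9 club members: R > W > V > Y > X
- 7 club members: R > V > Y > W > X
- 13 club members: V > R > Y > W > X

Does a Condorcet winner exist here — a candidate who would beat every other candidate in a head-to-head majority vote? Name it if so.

Head-to-head results (41 voters total):
V vs Y: V wins 35–6.
V vs W: V wins 32–9.
V vs R: R wins 28–13.
V vs X: V wins 29–12.
Y vs W: Y wins 32–9.
Y vs R: R wins 35–6.
Y vs X: Y wins 31–10.
W vs R: R wins 41–0.
W vs X: W wins 29–12.
R vs X: R wins 29–12.
R beats each rival — V (28–13), Y (35–6), W (41–0), X (29–12) — so R is the Condorcet winner.

R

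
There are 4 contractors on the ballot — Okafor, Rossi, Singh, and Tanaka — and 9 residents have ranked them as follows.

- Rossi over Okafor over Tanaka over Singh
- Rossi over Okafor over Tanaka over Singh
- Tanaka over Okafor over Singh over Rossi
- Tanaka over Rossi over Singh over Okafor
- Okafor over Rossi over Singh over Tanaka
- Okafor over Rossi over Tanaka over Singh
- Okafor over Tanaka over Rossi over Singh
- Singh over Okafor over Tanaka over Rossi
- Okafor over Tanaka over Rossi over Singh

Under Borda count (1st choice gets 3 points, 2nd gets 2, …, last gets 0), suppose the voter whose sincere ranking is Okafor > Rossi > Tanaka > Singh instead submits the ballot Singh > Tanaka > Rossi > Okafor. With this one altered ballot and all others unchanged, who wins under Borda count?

Okafor

Borda totals with the altered ballot: Okafor 17, Rossi 13, Singh 9, Tanaka 15.
The winner is unchanged: still Okafor.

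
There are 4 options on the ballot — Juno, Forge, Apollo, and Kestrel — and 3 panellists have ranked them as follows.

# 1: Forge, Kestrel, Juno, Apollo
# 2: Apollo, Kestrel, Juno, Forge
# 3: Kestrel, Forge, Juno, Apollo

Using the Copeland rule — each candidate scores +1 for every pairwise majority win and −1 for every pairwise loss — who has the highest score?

Kestrel

Pairwise results:
  Juno vs Forge: Forge wins 2–1.
  Juno vs Apollo: Juno wins 2–1.
  Juno vs Kestrel: Kestrel wins 3–0.
  Forge vs Apollo: Forge wins 2–1.
  Forge vs Kestrel: Kestrel wins 2–1.
  Apollo vs Kestrel: Kestrel wins 2–1.
Copeland scores (wins − losses):
  Juno: 1 − 2 = -1
  Forge: 2 − 1 = 1
  Apollo: 0 − 3 = -3
  Kestrel: 3 − 0 = 3
Kestrel has the best Copeland score.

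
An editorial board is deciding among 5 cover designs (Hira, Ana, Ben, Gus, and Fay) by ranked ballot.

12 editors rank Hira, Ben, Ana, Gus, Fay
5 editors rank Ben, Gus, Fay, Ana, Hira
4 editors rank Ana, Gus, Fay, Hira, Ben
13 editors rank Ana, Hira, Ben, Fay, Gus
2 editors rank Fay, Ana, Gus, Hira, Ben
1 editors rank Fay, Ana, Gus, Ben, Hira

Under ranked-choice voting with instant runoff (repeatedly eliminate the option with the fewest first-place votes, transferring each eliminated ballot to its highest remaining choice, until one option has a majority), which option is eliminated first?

Round 1: Ana 17, Hira 12, Ben 5, Fay 3, Gus 0. Gus has the fewest and is eliminated.
Round 2: Ana 17, Hira 12, Ben 5, Fay 3. Fay has the fewest and is eliminated.
Round 3: Ana 20, Hira 12, Ben 5. Ana has a majority.

Gus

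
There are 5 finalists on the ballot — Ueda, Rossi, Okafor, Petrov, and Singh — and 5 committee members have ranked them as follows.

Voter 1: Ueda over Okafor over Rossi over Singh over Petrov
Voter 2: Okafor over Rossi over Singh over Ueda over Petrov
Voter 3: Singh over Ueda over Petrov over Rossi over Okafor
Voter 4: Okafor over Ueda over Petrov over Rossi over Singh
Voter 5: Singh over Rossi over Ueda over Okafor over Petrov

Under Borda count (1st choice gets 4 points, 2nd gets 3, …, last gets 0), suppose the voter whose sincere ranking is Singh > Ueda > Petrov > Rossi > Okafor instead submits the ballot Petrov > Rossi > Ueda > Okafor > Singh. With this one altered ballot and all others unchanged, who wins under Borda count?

Borda totals with the altered ballot: Ueda 12, Rossi 12, Okafor 13, Petrov 6, Singh 7.
The switch changes the winner from Ueda to Okafor.

Okafor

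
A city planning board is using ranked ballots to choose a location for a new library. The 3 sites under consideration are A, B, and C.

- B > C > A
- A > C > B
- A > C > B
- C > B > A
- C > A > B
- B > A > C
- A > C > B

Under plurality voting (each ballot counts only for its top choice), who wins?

First-place vote totals:
  A: 3
  B: 2
  C: 2
A has the most first-place votes.

A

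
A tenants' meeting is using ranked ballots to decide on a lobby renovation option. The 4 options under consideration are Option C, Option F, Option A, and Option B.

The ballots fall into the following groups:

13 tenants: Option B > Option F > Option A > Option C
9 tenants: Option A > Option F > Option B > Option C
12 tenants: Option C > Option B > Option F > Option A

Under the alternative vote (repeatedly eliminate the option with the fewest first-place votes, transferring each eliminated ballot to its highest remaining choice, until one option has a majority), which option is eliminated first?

Round 1: Option B 13, Option C 12, Option A 9, Option F 0. Option F has the fewest and is eliminated.
Round 2: Option B 13, Option C 12, Option A 9. Option A has the fewest and is eliminated.
Round 3: Option B 22, Option C 12. Option B has a majority.

Option F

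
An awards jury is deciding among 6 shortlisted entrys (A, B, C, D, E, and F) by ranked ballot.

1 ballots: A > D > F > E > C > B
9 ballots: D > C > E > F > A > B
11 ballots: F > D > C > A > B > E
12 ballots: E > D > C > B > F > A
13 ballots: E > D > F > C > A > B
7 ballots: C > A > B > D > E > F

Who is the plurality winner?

E

First-place vote totals:
  A: 1
  B: 0
  C: 7
  D: 9
  E: 25
  F: 11
E has the most first-place votes.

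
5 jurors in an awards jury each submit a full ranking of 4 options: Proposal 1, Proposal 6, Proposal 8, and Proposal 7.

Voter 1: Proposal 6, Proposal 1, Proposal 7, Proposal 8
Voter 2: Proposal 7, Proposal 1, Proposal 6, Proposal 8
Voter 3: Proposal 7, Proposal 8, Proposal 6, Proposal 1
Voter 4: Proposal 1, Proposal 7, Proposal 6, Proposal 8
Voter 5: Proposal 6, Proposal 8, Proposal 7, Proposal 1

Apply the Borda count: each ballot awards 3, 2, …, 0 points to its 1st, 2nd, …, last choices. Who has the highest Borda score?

Borda scores:
  Proposal 1: 2 + 2 + 0 + 3 + 0 = 7
  Proposal 6: 3 + 1 + 1 + 1 + 3 = 9
  Proposal 8: 0 + 0 + 2 + 0 + 2 = 4
  Proposal 7: 1 + 3 + 3 + 2 + 1 = 10
Proposal 7 has the highest total.

Proposal 7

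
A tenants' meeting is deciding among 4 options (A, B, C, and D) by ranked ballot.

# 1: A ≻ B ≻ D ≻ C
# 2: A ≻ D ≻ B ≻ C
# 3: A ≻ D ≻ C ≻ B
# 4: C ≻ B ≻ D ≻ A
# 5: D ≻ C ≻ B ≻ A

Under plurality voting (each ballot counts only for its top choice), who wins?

First-place vote totals:
  A: 3
  B: 0
  C: 1
  D: 1
A has the most first-place votes.

A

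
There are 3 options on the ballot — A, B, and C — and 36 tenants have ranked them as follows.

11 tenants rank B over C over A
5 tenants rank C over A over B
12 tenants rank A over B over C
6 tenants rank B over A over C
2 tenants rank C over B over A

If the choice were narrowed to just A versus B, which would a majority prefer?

Ballots ranking A above B: 5+12 = 17.
Ballots ranking B above A: 11+6+2 = 19.
B wins the head-to-head, 19–17.

B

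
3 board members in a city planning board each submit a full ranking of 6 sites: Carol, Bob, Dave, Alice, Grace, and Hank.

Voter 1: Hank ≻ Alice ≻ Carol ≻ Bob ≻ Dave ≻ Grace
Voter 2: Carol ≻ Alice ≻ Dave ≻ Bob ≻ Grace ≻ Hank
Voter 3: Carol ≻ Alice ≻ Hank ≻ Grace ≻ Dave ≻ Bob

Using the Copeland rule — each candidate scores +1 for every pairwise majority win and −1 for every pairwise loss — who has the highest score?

Carol

Pairwise results:
  Carol vs Bob: Carol wins 3–0.
  Carol vs Dave: Carol wins 3–0.
  Carol vs Alice: Carol wins 2–1.
  Carol vs Grace: Carol wins 3–0.
  Carol vs Hank: Carol wins 2–1.
  Bob vs Dave: Dave wins 2–1.
  Bob vs Alice: Alice wins 3–0.
  Bob vs Grace: Bob wins 2–1.
  Bob vs Hank: Hank wins 2–1.
  Dave vs Alice: Alice wins 3–0.
  Dave vs Grace: Dave wins 2–1.
  Dave vs Hank: Hank wins 2–1.
  Alice vs Grace: Alice wins 3–0.
  Alice vs Hank: Alice wins 2–1.
  Grace vs Hank: Hank wins 2–1.
Copeland scores (wins − losses):
  Carol: 5 − 0 = 5
  Bob: 1 − 4 = -3
  Dave: 2 − 3 = -1
  Alice: 4 − 1 = 3
  Grace: 0 − 5 = -5
  Hank: 3 − 2 = 1
Carol has the best Copeland score.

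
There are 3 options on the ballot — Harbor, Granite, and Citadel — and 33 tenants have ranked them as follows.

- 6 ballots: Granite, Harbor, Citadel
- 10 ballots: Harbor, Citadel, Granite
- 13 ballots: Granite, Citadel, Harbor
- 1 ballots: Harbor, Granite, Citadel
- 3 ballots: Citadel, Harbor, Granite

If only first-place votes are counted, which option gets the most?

Granite

First-place vote totals:
  Harbor: 11
  Granite: 19
  Citadel: 3
Granite has the most first-place votes.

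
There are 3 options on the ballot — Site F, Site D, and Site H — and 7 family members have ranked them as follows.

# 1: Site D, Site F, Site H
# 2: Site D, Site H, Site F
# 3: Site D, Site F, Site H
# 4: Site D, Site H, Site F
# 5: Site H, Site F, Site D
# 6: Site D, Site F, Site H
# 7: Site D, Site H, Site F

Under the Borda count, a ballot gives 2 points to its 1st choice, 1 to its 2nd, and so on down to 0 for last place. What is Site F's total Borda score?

4

Borda scores:
  Site F: 1 + 0 + 1 + 0 + 1 + 1 + 0 = 4
  Site D: 2 + 2 + 2 + 2 + 0 + 2 + 2 = 12
  Site H: 0 + 1 + 0 + 1 + 2 + 0 + 1 = 5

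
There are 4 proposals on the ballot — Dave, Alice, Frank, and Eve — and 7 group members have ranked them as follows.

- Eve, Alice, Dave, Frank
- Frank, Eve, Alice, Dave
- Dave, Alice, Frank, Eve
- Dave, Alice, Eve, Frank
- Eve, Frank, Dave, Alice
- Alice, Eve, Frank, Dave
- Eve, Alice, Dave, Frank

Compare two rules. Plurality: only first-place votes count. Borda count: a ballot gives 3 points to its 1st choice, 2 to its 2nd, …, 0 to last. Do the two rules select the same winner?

Yes

Plurality first-place counts: Dave 2, Alice 1, Frank 1, Eve 3 → Eve.
Borda totals: Dave 9, Alice 12, Frank 7, Eve 14 → Eve.
The two rules agree on Eve.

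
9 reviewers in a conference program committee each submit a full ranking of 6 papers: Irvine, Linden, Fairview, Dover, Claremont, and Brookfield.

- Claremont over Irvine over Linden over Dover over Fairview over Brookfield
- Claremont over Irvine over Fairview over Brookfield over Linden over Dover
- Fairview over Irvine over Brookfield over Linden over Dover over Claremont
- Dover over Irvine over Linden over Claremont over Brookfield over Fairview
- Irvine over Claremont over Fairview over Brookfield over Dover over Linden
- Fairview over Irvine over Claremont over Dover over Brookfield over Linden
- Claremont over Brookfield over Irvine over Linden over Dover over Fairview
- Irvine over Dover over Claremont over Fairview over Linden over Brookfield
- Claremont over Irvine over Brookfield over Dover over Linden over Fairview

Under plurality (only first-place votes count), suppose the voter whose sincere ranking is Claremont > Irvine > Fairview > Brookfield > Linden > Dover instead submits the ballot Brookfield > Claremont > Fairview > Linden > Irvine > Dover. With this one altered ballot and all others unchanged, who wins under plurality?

First-place totals with the altered ballot: Irvine 2, Linden 0, Fairview 2, Dover 1, Claremont 3, Brookfield 1.
The winner is unchanged: still Claremont.

Claremont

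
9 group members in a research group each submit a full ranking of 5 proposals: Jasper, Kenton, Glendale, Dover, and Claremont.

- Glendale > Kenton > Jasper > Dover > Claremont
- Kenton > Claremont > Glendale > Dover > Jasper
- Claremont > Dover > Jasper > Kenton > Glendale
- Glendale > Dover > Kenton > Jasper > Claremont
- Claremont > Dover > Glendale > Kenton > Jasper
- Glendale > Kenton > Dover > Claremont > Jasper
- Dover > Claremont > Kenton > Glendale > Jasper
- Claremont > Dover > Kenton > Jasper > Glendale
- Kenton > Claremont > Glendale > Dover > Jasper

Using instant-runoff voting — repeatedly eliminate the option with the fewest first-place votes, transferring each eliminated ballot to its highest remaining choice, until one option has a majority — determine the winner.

Claremont

Round 1: Glendale 3, Claremont 3, Kenton 2, Dover 1, Jasper 0. Jasper has the fewest and is eliminated.
Round 2: Glendale 3, Claremont 3, Kenton 2, Dover 1. Dover has the fewest and is eliminated.
Round 3: Claremont 4, Glendale 3, Kenton 2. Kenton has the fewest and is eliminated.
Round 4: Claremont 6, Glendale 3. Claremont has a majority.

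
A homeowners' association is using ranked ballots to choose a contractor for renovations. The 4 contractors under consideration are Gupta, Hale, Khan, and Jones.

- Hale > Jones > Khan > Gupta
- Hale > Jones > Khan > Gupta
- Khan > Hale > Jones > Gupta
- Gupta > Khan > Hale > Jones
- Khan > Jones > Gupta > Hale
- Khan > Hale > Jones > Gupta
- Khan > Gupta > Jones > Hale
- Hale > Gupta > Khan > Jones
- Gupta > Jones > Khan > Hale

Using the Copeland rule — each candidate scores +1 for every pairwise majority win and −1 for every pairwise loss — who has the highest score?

Khan

Pairwise results:
  Gupta vs Hale: Hale wins 5–4.
  Gupta vs Khan: Khan wins 6–3.
  Gupta vs Jones: Jones wins 5–4.
  Hale vs Khan: Khan wins 6–3.
  Hale vs Jones: Hale wins 6–3.
  Khan vs Jones: Khan wins 6–3.
Copeland scores (wins − losses):
  Gupta: 0 − 3 = -3
  Hale: 2 − 1 = 1
  Khan: 3 − 0 = 3
  Jones: 1 − 2 = -1
Khan has the best Copeland score.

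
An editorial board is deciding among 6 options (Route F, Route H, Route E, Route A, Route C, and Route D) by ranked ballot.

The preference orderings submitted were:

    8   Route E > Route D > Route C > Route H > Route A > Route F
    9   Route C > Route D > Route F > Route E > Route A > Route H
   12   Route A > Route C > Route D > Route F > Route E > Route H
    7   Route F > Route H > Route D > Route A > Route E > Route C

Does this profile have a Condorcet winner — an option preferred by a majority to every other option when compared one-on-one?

No

Head-to-head results (36 voters total):
Route F vs Route H: Route F wins 28–8.
Route F vs Route E: Route F wins 28–8.
Route F vs Route A: Route A wins 20–16.
Route F vs Route C: Route C wins 29–7.
Route F vs Route D: Route D wins 29–7.
Route H vs Route E: Route E wins 29–7.
Route H vs Route A: Route A wins 21–15.
Route H vs Route C: Route C wins 29–7.
Route H vs Route D: Route D wins 29–7.
Route E vs Route A: Route A wins 19–17.
Route E vs Route C: Route C wins 21–15.
Route E vs Route D: Route D wins 28–8.
Route A vs Route C: Route A wins 19–17.
Route A vs Route D: Route D wins 24–12.
Route C vs Route D: Route C wins 21–15.
No candidate beats all others: Route A beats Route C beats Route D beats Route A, a majority cycle.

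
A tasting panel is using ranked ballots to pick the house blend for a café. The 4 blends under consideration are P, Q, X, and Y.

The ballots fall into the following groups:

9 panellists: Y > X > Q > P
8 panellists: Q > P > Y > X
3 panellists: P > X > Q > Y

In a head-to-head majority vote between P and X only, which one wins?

Ballots ranking P above X: 8+3 = 11.
Ballots ranking X above P: 9.
P wins the head-to-head, 11–9.

P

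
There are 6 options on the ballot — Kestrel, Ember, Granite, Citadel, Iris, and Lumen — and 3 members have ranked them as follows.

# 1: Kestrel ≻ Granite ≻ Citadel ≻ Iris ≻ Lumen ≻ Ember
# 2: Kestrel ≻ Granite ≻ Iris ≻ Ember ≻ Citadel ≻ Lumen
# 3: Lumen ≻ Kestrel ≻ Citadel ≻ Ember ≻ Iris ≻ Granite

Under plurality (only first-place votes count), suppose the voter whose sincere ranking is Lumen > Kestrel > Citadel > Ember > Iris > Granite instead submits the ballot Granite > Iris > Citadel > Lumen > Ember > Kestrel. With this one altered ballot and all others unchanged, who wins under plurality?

First-place totals with the altered ballot: Kestrel 2, Ember 0, Granite 1, Citadel 0, Iris 0, Lumen 0.
The winner is unchanged: still Kestrel.

Kestrel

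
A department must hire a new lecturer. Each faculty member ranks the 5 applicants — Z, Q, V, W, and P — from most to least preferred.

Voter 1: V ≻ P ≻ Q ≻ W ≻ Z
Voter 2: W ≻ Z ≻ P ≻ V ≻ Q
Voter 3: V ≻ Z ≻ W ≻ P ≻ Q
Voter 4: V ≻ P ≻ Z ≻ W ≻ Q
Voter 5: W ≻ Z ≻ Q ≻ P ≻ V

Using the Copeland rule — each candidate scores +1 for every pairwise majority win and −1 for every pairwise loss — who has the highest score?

Pairwise results:
  Z vs Q: Z wins 4–1.
  Z vs V: V wins 3–2.
  Z vs W: W wins 3–2.
  Z vs P: Z wins 3–2.
  Q vs V: V wins 4–1.
  Q vs W: W wins 4–1.
  Q vs P: P wins 4–1.
  V vs W: V wins 3–2.
  V vs P: V wins 3–2.
  W vs P: W wins 3–2.
Copeland scores (wins − losses):
  Z: 2 − 2 = 0
  Q: 0 − 4 = -4
  V: 4 − 0 = 4
  W: 3 − 1 = 2
  P: 1 − 3 = -2
V has the best Copeland score.

V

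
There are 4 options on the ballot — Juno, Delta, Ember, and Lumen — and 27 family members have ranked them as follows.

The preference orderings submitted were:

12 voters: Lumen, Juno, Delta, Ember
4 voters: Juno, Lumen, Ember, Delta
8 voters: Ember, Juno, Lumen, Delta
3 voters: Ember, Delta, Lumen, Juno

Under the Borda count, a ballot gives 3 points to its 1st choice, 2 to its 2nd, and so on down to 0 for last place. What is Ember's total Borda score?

37

Borda scores:
  Juno: 12·2 + 4·3 + 8·2 + 3·0 = 52
  Delta: 12·1 + 4·0 + 8·0 + 3·2 = 18
  Ember: 12·0 + 4·1 + 8·3 + 3·3 = 37
  Lumen: 12·3 + 4·2 + 8·1 + 3·1 = 55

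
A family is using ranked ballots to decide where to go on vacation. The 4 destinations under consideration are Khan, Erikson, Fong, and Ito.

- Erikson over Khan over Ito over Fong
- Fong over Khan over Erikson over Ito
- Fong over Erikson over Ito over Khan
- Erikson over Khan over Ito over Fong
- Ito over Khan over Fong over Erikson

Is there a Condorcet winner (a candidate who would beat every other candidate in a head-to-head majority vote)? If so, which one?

None — there is no Condorcet winner

Head-to-head results (5 voters total):
Khan vs Erikson: Erikson wins 3–2.
Khan vs Fong: Khan wins 3–2.
Khan vs Ito: Khan wins 3–2.
Erikson vs Fong: Fong wins 3–2.
Erikson vs Ito: Erikson wins 4–1.
Fong vs Ito: Ito wins 3–2.
No candidate beats all others: Khan beats Fong beats Erikson beats Khan, a majority cycle.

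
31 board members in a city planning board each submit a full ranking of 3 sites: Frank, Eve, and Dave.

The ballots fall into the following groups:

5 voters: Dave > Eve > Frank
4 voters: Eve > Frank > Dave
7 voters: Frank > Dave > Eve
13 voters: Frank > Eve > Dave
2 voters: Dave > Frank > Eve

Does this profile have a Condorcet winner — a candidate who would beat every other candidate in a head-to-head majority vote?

Head-to-head results (31 voters total):
Frank vs Eve: Frank wins 22–9.
Frank vs Dave: Frank wins 24–7.
Eve vs Dave: Eve wins 17–14.
Frank beats each rival — Eve (22–9), Dave (24–7) — so Frank is the Condorcet winner.

Yes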